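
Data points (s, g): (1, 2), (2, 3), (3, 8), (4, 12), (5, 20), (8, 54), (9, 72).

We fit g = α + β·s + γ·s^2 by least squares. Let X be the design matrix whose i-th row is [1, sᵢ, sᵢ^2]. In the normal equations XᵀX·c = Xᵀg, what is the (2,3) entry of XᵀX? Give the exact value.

Row 2 ↔ basis s, column 3 ↔ basis s^2, so (XᵀX)_{2,3} = Σᵢ (s)·(s^2) = (1)·(1) + (2)·(4) + (3)·(9) + (4)·(16) + (5)·(25) + (8)·(64) + (9)·(81) = 1466.

1466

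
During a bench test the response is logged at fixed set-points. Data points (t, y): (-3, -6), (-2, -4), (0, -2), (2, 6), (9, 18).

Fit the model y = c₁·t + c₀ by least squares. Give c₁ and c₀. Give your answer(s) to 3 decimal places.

Normal-equation sums: Σt·t = 98, Σt = 6, Σ1 = 5.
And Σt·y = 200, Σy = 12.
XᵀX·[c₁, c₀]ᵀ = Xᵀy becomes [[98, 6]; [6, 5]]·[c₁, c₀]ᵀ = [200, 12]ᵀ.
Determinant 98·5 − 6² = 454.
c₁ = (200·5 − 6·12)/454 = 464/227; c₀ = (98·12 − 6·200)/454 = -12/227.

c₁ = 2.044, c₀ = -0.053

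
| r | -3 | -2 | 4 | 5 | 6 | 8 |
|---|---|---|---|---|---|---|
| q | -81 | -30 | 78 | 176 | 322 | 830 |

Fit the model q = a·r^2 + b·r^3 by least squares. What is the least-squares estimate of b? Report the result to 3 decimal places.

With design matrix X, XᵀX = [[6370, 44418]; [44418, 329314]] and Xᵀq = [69511, 523931]ᵀ.
Eliminating b: 329314·(row 1) − 44418·(row 2) gives 124771456·a = 329314·69511 − 44418·523931 = -381021704, so a = -47627713/15596432.
Then b = (523931 − 44418·(-47627713/15596432))/329314 = 31237609/15596432.

b = 2.003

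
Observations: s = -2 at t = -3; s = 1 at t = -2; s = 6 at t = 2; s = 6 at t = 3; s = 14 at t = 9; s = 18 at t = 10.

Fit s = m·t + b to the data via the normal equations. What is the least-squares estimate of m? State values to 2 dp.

AᵀA·[m, b]ᵀ = Aᵀs reads: 207·m + 19·b = 340;  19·m + 6·b = 43.
(Σt·t = 207, Σt = 19, Σ1 = 6, Σt·s = 340, Σs = 43.)
det = 207·6 − 19² = 881.
m = (340·6 − 19·43)/881 = 1223/881; b = (207·43 − 19·340)/881 = 2441/881.

m = 1.39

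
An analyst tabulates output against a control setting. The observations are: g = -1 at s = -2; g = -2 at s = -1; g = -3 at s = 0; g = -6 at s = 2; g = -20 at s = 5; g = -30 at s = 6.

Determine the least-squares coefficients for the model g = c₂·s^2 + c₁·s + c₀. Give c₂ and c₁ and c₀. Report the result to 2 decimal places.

c₂ = -0.56, c₁ = -1.11, c₀ = -1.93

Normal-equation sums: Σs^2·s^2 = 1954, Σs^2·s = 340, Σs^2 = 70, Σs·s = 70, Σs = 10, Σ1 = 6.
For Aᵀg: Σs^2·g = -1610, Σs·g = -288, Σg = -62.
Solving the 3×3 system (Gaussian elimination) gives c₂ = -907/1617, c₁ = -9004/8085, c₀ = -1042/539.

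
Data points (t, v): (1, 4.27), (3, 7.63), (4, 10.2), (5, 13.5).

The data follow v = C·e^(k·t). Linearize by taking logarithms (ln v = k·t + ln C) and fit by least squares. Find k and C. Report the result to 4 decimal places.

k = 0.2883, C = 3.2070

Let Y = ln v. Fitting Y = k·t + ln C by least squares:
XᵀX = [[51.0000, 13.0000]; [13.0000, 4]], rhs = [29.8509, 8.4088]ᵀ  (here Σt = 13.0000, Σ(t)² = 51.0000, Σln v = 8.4088, Σt·ln v = 29.8509).
Solving (det = 35.0000): k = 0.28827, ln C = 1.16532, so C = exp(1.16532) = 3.20696.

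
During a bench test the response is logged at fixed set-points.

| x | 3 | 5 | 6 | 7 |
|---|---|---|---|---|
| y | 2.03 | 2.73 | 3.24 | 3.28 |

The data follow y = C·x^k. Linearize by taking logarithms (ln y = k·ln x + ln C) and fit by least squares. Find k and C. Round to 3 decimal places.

With ln yᵢ as the transformed response and ln xᵢ as the regressor:
XᵀX = [[10.7942, 6.4457]; [6.4457, 4]], rhs = [6.8120, 4.0758]ᵀ  (here Σln x = 6.4457, Σ(ln x)² = 10.7942, Σln y = 4.0758, Σln x·ln y = 6.8120).
Slope k = (n·Σln x·ln y − Σln x·Σln y)/(n·Σ(ln x)² − (Σln x)²) = (4·6.8120 − 6.4457·4.0758)/1.6295 = 0.59945; ln C = (Σln y − k·Σln x)/n = 0.05296, so C = exp(0.05296) = 1.05439.

k = 0.599, C = 1.054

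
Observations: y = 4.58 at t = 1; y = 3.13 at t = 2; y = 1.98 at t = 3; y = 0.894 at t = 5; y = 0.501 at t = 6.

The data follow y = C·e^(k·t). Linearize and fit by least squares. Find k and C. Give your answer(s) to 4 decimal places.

Taking logs, ln y = k·t + ln C, so regress ln y on t.
Σt = 17.0000, Σ(t)² = 75.0000, Σln y = 2.5426, Σt·ln y = 1.1459.
Normal system: [[75.0000, 17.0000]; [17.0000, 5]]·[k, ln C]ᵀ = [1.1459, 2.5426]ᵀ.
Δ = 75.0000·5 − (17.0000)² = 86.0000; k = (1.1459·5 − 17.0000·2.5426)/86.0000 = -0.43599, ln C = (75.0000·2.5426 − 17.0000·1.1459)/86.0000 = 1.99089, so C = exp(1.99089) = 7.32206.

k = -0.4360, C = 7.3221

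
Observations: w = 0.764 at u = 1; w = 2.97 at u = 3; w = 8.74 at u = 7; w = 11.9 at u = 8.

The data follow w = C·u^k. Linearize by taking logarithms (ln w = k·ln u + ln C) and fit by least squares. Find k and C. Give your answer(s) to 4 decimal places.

k = 1.2946, C = 0.7464

Taking logs, ln w = k·ln u + ln C, so regress ln w on ln u.
Σln u = 5.1240, Σ(ln u)² = 9.3176, Σln w = 5.4638, Σln u·ln w = 10.5643.
Equations: 9.3176·k + 5.1240·ln C = 10.5643;  5.1240·k + 4·ln C = 5.4638.
Solving (det = 11.0154): k = 1.29462, ln C = -0.29244, so C = exp(-0.29244) = 0.74644.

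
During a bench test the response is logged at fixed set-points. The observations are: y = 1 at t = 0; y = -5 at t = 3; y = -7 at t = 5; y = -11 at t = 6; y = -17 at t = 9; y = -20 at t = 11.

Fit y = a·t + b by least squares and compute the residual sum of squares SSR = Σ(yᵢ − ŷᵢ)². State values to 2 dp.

SSR = 3.30

Sums needed: Σt·t = 272, Σt = 34, Σ1 = 6.
Right-hand side: Σt·y = -489, Σy = -59.
Eliminating b: 6·(row 1) − 34·(row 2) gives 476·a = 6·(-489) − 34·(-59) = -928, so a = -232/119.
Then b = ((-59) − 34·(-232/119))/6 = 17/14.
Residuals: -3/14, -87/238, 365/238, -123/238, -159/238, 55/238; SSR = 785/238.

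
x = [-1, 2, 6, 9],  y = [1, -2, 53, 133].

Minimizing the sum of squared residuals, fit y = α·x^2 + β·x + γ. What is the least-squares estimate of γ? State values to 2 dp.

γ = -3.89

Forming AᵀA = [[7874, 952, 122]; [952, 122, 16]; [122, 16, 4]] and Aᵀy = [12674, 1510, 185]ᵀ gives AᵀA·[α, β, γ]ᵀ = Aᵀy.
Solving the 3×3 system (Gaussian elimination) gives α = 83/42, β = -1543/609, γ = -1579/406.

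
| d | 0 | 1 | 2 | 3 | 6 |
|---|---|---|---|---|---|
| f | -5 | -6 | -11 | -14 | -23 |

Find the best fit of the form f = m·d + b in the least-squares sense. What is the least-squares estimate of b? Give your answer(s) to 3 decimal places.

b = -4.283

Setting ∂/∂m … = 0 gives: 50·m + 12·b = -208;  12·m + 5·b = -59.
Determinant 50·5 − 12² = 106.
m = ((-208)·5 − 12·(-59))/106 = -166/53; b = (50·(-59) − 12·(-208))/106 = -227/53.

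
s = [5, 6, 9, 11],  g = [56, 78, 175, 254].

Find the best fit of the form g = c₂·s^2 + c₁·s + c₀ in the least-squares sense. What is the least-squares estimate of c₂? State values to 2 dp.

c₂ = 1.74

Compute the Gram sums: Σs^2·s^2 = 23123, Σs^2·s = 2401, Σs^2 = 263, Σs·s = 263, Σs = 31, Σ1 = 4.
For Mᵀg: Σs^2·g = 49117, Σs·g = 5117, Σg = 563.
Normal equations: [[23123, 2401, 263]; [2401, 263, 31]; [263, 31, 4]]·[c₂, c₁, c₀]ᵀ = [49117, 5117, 563]ᵀ.
Inverting the 3×3 Gram matrix, [c₂, c₁, c₀]ᵀ = [1231/708, 3829/708, -1827/118]ᵀ.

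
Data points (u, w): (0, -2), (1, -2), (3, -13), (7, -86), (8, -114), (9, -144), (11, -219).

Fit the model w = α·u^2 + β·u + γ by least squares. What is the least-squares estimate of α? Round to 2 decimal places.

α = -1.95

Forming MᵀM = [[27781, 2943, 325]; [2943, 325, 39]; [325, 39, 7]] and Mᵀw = [-49792, -5260, -580]ᵀ gives MᵀM·[α, β, γ]ᵀ = Mᵀw.
Row-reducing yields α = -48357/24794, β = 41383/24794, γ = -1808/1127.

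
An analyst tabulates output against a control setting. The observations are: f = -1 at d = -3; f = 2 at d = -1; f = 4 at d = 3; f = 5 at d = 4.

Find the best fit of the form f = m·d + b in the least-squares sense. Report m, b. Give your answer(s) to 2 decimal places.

m = 0.78, b = 1.92

From the data, Σd·d = 35, Σd = 3, Σ1 = 4.
And Σd·f = 33, Σf = 10.
Normal equations: [[35, 3]; [3, 4]]·[m, b]ᵀ = [33, 10]ᵀ.
det = 35·4 − 3² = 131.
m = (33·4 − 3·10)/131 = 102/131; b = (35·10 − 3·33)/131 = 251/131.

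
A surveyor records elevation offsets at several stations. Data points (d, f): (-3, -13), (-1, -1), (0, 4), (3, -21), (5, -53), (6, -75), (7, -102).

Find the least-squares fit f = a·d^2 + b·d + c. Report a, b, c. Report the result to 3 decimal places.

MᵀM·[a, b, c]ᵀ = Mᵀf reads: 4485·a + 683·b + 129·c = -9330;  683·a + 129·b + 17·c = -1452;  129·a + 17·b + 7·c = -261.
Row-reducing yields a = -47001/24094, b = -26625/24094, c = 16230/12047.

a = -1.951, b = -1.105, c = 1.347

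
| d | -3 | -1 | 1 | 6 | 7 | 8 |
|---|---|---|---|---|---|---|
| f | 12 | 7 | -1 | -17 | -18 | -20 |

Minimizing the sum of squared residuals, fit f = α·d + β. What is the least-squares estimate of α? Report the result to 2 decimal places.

Normal-equation sums: Σd·d = 160, Σd = 18, Σ1 = 6.
For Aᵀf: Σd·f = -432, Σf = -37.
AᵀA·[α, β]ᵀ = Aᵀf becomes [[160, 18]; [18, 6]]·[α, β]ᵀ = [-432, -37]ᵀ.
det = 160·6 − 18² = 636.
α = ((-432)·6 − 18·(-37))/636 = -321/106; β = (160·(-37) − 18·(-432))/636 = 464/159.

α = -3.03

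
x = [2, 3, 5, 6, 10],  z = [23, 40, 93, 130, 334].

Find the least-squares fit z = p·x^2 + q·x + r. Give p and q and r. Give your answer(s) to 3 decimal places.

p = 3.064, q = 2.143, r = 6.222

Entries of MᵀM: Σx^2·x^2 = 12018, Σx^2·x = 1376, Σx^2 = 174, Σx·x = 174, Σx = 26, Σ1 = 5.
For Mᵀz: Σx^2·z = 40857, Σx·z = 4751, Σz = 620.
Normal equations: [[12018, 1376, 174]; [1376, 174, 26]; [174, 26, 5]]·[p, q, r]ᵀ = [40857, 4751, 620]ᵀ.
Inverting the 3×3 Gram matrix, [p, q, r]ᵀ = [71451/23318, 49971/23318, 72544/11659]ᵀ.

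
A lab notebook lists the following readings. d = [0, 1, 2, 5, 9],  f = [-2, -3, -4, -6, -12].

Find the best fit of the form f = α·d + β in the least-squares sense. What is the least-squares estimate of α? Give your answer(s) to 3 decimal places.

α = -1.075

Entries of AᵀA: Σd·d = 111, Σd = 17, Σ1 = 5.
And Σd·f = -149, Σf = -27.
AᵀA·[α, β]ᵀ = Aᵀf becomes [[111, 17]; [17, 5]]·[α, β]ᵀ = [-149, -27]ᵀ.
Δ = 111·5 − 17² = 266.
α = ((-149)·5 − 17·(-27))/266 = -143/133; β = (111·(-27) − 17·(-149))/266 = -232/133.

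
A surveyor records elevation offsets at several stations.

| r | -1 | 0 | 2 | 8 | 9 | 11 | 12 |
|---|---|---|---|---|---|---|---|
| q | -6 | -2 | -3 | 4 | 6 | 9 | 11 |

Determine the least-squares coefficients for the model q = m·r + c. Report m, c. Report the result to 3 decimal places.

The normal system MᵀM·[m, c]ᵀ = Mᵀq is [[415, 41]; [41, 7]]·[m, c]ᵀ = [317, 19]ᵀ.
det = 415·7 − 41² = 1224.
m = (317·7 − 41·19)/1224 = 20/17; c = (415·19 − 41·317)/1224 = -71/17.

m = 1.176, c = -4.176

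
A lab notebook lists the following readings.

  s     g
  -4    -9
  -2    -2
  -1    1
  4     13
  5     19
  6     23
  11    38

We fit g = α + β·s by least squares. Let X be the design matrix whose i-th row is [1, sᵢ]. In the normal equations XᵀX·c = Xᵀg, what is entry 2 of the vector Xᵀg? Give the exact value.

Entry 2 ↔ basis s, so (Xᵀg)_{2} = Σᵢ (s)·gᵢ = (-4)·(-9) + (-2)·(-2) + (-1)·(1) + (4)·(13) + (5)·(19) + (6)·(23) + (11)·(38) = 742.

742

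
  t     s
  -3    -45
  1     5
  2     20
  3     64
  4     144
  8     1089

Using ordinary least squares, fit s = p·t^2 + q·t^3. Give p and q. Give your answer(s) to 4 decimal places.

p = 1.0258, q = 1.9988

The normal equations are: 4531·p + 33825·q = 72256;  33825·p + 267763·q = 569892.
(Σt^2·t^2 = 4531, Σt^2·t^3 = 33825, Σt^3·t^3 = 267763, Σt^2·s = 72256, Σt^3·s = 569892.)
det = 4531·267763 − 33825² = 69103528.
p = (72256·267763 − 33825·569892)/69103528 = 17721607/17275882; q = (4531·569892 − 33825·72256)/69103528 = 34530363/17275882.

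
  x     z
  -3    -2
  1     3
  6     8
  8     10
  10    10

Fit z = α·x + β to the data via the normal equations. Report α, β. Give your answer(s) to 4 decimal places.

AᵀA·[α, β]ᵀ = Aᵀz reads: 210·α + 22·β = 237;  22·α + 5·β = 29.
(Σx·x = 210, Σx = 22, Σ1 = 5, Σx·z = 237, Σz = 29.)
Determinant 210·5 − 22² = 566.
α = (237·5 − 22·29)/566 = 547/566; β = (210·29 − 22·237)/566 = 438/283.

α = 0.9664, β = 1.5477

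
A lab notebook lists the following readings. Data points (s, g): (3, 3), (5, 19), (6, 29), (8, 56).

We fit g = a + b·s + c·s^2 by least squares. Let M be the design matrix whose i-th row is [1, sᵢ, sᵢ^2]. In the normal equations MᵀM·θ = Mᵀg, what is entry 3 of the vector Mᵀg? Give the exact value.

Entry 3 ↔ basis s^2, so (Mᵀg)_{3} = Σᵢ (s^2)·gᵢ = (9)·(3) + (25)·(19) + (36)·(29) + (64)·(56) = 5130.

5130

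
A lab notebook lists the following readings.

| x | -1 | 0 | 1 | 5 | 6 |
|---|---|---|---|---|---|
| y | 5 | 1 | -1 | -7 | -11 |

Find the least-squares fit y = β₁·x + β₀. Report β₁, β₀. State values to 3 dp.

Setting ∂/∂β₁ … = 0 gives: 63·β₁ + 11·β₀ = -107;  11·β₁ + 5·β₀ = -13.
(Σx·x = 63, Σx = 11, Σ1 = 5, Σx·y = -107, Σy = -13.)
Determinant 63·5 − 11² = 194.
β₁ = ((-107)·5 − 11·(-13))/194 = -196/97; β₀ = (63·(-13) − 11·(-107))/194 = 179/97.

β₁ = -2.021, β₀ = 1.845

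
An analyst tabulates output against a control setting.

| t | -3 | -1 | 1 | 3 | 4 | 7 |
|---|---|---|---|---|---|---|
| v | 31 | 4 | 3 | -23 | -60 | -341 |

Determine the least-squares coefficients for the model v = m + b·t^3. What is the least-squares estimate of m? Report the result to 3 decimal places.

The normal equations are: 6·m + 407·b = -386;  407·m + 123205·b = -122262.
(Σ1 = 6, Σt^3 = 407, Σt^3·t^3 = 123205, Σv = -386, Σt^3·v = -122262.)
Δ = 6·123205 − 407² = 573581.
m = ((-386)·123205 − 407·(-122262))/573581 = 2203504/573581; b = (6·(-122262) − 407·(-386))/573581 = -576470/573581.

m = 3.842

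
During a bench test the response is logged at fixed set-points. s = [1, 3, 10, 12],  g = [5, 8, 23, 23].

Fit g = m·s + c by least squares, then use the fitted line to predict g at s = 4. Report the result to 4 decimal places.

Normal-equation sums: Σs·s = 254, Σs = 26, Σ1 = 4.
And Σs·g = 535, Σg = 59.
Normal equations: [[254, 26]; [26, 4]]·[m, c]ᵀ = [535, 59]ᵀ.
det = 254·4 − 26² = 340.
m = (535·4 − 26·59)/340 = 303/170; c = (254·59 − 26·535)/340 = 269/85.
At s = 4: ĝ = (303/170)·(4) + (269/85)·(1) = 175/17.

ĝ = 10.2941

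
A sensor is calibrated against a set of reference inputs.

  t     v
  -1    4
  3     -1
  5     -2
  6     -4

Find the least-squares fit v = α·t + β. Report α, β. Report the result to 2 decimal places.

Entries of XᵀX: Σt·t = 71, Σt = 13, Σ1 = 4.
And Σt·v = -41, Σv = -3.
Normal equations: [[71, 13]; [13, 4]]·[α, β]ᵀ = [-41, -3]ᵀ.
Determinant 71·4 − 13² = 115.
α = ((-41)·4 − 13·(-3))/115 = -25/23; β = (71·(-3) − 13·(-41))/115 = 64/23.

α = -1.09, β = 2.78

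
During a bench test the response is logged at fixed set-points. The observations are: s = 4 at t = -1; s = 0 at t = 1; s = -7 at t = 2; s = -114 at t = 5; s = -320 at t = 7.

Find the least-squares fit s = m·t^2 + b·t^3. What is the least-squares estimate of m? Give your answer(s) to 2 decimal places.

m = 0.40

With design matrix M, MᵀM = [[3044, 19964]; [19964, 133340]] and Mᵀs = [-18554, -124070]ᵀ.
Determinant 3044·133340 − 19964² = 7325664.
m = ((-18554)·133340 − 19964·(-124070))/7325664 = 61315/152618; b = (3044·(-124070) − 19964·(-18554))/7325664 = -75594/76309.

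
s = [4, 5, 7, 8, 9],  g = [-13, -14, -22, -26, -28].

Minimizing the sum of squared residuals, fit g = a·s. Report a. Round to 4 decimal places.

The normal equations are: 235·a = -736.
Hence a = -736 / 235 ≈ -3.13191.

a = -3.1319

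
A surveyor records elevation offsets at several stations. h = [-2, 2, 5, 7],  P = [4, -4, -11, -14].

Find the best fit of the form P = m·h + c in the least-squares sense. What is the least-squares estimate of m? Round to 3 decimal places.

m = -2.043

Entries of MᵀM: Σh·h = 82, Σh = 12, Σ1 = 4.
And Σh·P = -169, ΣP = -25.
Normal equations: [[82, 12]; [12, 4]]·[m, c]ᵀ = [-169, -25]ᵀ.
Eliminating c: 4·(row 1) − 12·(row 2) gives 184·m = 4·(-169) − 12·(-25) = -376, so m = -47/23.
Then c = ((-25) − 12·(-47/23))/4 = -11/92.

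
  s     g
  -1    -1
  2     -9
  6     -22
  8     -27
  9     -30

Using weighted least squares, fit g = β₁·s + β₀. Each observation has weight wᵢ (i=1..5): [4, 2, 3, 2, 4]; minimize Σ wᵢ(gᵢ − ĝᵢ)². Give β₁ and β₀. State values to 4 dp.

Setting ∂/∂β₁ … = 0 gives: 572·β₁ + 70·β₀ = -1940;  70·β₁ + 15·β₀ = -262.
(Σwᵢ·s·s = 572, Σwᵢ·s = 70, Σwᵢ·1 = 15, Σwᵢ·s·g = -1940, Σwᵢ·g = -262.)
det = 572·15 − 70² = 3680.
β₁ = ((-1940)·15 − 70·(-262))/3680 = -269/92; β₀ = (572·(-262) − 70·(-1940))/3680 = -879/230.

β₁ = -2.9239, β₀ = -3.8217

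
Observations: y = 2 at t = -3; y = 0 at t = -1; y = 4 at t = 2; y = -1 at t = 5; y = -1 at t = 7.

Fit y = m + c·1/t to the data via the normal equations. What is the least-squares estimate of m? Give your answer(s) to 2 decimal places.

Entries of MᵀM: Σ1 = 5, Σ1/t = -103/210, Σ1/t·1/t = 62689/44100.
Moment sums: Σy = 4, Σ1/t·y = 104/105.
MᵀM·[m, c]ᵀ = Mᵀy becomes [[5, -103/210]; [-103/210, 62689/44100]]·[m, c]ᵀ = [4, 104/105]ᵀ.
Δ = 5·(62689/44100) − (-103/210)² = 75709/11025.
m = (4·(62689/44100) − (-103/210)·(104/105))/(75709/11025) = 68045/75709; c = (5·(104/105) − (-103/210)·4)/(75709/11025) = 76230/75709.

m = 0.90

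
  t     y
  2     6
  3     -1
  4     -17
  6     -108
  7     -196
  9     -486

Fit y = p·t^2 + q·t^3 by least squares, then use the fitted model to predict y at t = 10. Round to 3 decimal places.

The normal equations are: 10611·p + 84931·q = -53115;  84931·p + 700635·q = -445917.
det = 10611·700635 − 84931² = 221163224.
p = ((-53115)·700635 − 84931·(-445917))/221163224 = 328974351/110581612; q = (10611·(-445917) − 84931·(-53115))/221163224 = -110257611/110581612.
At t = 10: ŷ = (328974351/110581612)·(100) + (-110257611/110581612)·(1000) = -19340043975/27645403.

ŷ = -699.575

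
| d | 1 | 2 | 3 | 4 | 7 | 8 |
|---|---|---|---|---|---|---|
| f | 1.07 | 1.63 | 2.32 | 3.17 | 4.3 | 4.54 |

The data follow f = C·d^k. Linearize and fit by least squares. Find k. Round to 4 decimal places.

Let Y = ln f. Fitting Y = k·ln d + ln C by least squares:
Over the data: Σln d = 7.2034, Σ(ln d)² = 11.7199, Σln f = 5.5231, Σln d·ln f = 8.8470.
Normal system: [[11.7199, 7.2034]; [7.2034, 6]]·[k, ln C]ᵀ = [8.8470, 5.5231]ᵀ.
Δ = 11.7199·6 − (7.2034)² = 18.4301; k = (8.8470·6 − 7.2034·5.5231)/18.4301 = 0.72148, ln C = (11.7199·5.5231 − 7.2034·8.8470)/18.4301 = 0.05432.

k = 0.7215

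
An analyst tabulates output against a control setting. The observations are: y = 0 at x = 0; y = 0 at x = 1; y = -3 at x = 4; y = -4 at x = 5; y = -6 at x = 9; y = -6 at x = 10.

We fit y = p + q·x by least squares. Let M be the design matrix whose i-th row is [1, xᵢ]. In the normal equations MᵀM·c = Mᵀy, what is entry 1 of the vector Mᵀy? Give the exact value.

Entry 1 ↔ basis 1, so (Mᵀy)_{1} = Σᵢ yᵢ = (1)·(0) + (1)·(0) + (1)·(-3) + (1)·(-4) + (1)·(-6) + (1)·(-6) = -19.

-19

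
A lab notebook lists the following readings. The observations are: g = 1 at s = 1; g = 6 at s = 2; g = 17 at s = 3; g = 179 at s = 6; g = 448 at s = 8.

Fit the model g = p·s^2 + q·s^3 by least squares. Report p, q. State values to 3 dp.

p = -1.057, q = 1.007

Sums needed: Σs^2·s^2 = 5490, Σs^2·s^3 = 40820, Σs^3·s^3 = 309594.
And Σs^2·g = 35294, Σs^3·g = 268548.
Δ = 5490·309594 − 40820² = 33398660.
p = (35294·309594 − 40820·268548)/33398660 = -8829681/8349665; q = (5490·268548 − 40820·35294)/33398660 = 1681372/1669933.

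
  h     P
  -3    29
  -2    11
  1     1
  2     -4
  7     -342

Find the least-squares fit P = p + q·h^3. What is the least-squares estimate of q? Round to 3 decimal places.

From the data, Σ1 = 5, Σh^3 = 317, Σh^3·h^3 = 118507.
Moment sums: ΣP = -305, Σh^3·P = -118208.
So MᵀM·[p, q]ᵀ = MᵀP: [[5, 317]; [317, 118507]]·[p, q]ᵀ = [-305, -118208]ᵀ.
Δ = 5·118507 − 317² = 492046.
p = ((-305)·118507 − 317·(-118208))/492046 = 1327301/492046; q = (5·(-118208) − 317·(-305))/492046 = -494355/492046.

q = -1.005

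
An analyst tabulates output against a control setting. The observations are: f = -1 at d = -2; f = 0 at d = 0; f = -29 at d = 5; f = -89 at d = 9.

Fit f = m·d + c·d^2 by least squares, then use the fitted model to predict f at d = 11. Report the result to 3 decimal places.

MᵀM·[m, c]ᵀ = Mᵀf reads: 110·m + 846·c = -944;  846·m + 7202·c = -7938.
(Σd·d = 110, Σd·d^2 = 846, Σd^2·d^2 = 7202, Σd·f = -944, Σd^2·f = -7938.)
Δ = 110·7202 − 846² = 76504.
m = ((-944)·7202 − 846·(-7938))/76504 = -20785/19126; c = (110·(-7938) − 846·(-944))/76504 = -18639/19126.
At d = 11: f̂ = (-20785/19126)·(11) + (-18639/19126)·(121) = -1241977/9563.

f̂ = -129.873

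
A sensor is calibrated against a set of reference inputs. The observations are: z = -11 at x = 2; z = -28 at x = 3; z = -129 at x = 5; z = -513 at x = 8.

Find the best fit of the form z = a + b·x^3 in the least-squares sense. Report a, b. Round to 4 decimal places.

From the data, Σ1 = 4, Σx^3 = 672, Σx^3·x^3 = 278562.
And Σz = -681, Σx^3·z = -279625.
Δ = 4·278562 − 672² = 662664.
a = ((-681)·278562 − 672·(-279625))/662664 = -298787/110444; b = (4·(-279625) − 672·(-681))/662664 = -165217/165666.

a = -2.7053, b = -0.9973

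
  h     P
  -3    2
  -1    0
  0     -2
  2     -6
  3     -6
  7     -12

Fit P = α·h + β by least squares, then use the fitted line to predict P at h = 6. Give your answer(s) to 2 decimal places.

Entries of MᵀM: Σh·h = 72, Σh = 8, Σ1 = 6.
For MᵀP: Σh·P = -120, ΣP = -24.
Δ = 72·6 − 8² = 368.
α = ((-120)·6 − 8·(-24))/368 = -33/23; β = (72·(-24) − 8·(-120))/368 = -48/23.
At h = 6: P̂ = (-33/23)·(6) + (-48/23)·(1) = -246/23.

P̂ = -10.70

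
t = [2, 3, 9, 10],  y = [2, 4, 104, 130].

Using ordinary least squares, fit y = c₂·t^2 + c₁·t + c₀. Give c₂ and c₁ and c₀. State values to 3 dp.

c₂ = 1.714, c₁ = -4.331, c₀ = 2.846

Normal-equation sums: Σt^2·t^2 = 16658, Σt^2·t = 1764, Σt^2 = 194, Σt·t = 194, Σt = 24, Σ1 = 4.
Right-hand side: Σt^2·y = 21468, Σt·y = 2252, Σy = 240.
Inverting the 3×3 Gram matrix, [c₂, c₁, c₀]ᵀ = [12/7, -758/175, 498/175]ᵀ.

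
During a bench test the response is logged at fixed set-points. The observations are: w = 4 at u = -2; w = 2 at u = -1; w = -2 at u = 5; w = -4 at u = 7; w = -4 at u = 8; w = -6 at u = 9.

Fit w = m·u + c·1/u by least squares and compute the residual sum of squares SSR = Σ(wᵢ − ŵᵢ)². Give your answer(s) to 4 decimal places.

With design matrix X, XᵀX = [[224, 6]; [6, 8499241/6350400]] and Xᵀw = [-134, -1289/210]ᵀ.
det = 224·(8499241/6350400) − 6² = 7478641/28350.
m = ((-134)·(8499241/6350400) − 6·(-1289/210))/(7478641/28350) = -452511067/837607792; c = (224·(-1289/210) − 6·(-134))/(7478641/28350) = -16185960/7478641.
Residuals: 769497637/418803896, -590123003/837607792, 949905255/837607792, 10874523/119658256, 62032601/104700974, -751621869/837607792; SSR = 2648062959/418803896.

SSR = 6.3229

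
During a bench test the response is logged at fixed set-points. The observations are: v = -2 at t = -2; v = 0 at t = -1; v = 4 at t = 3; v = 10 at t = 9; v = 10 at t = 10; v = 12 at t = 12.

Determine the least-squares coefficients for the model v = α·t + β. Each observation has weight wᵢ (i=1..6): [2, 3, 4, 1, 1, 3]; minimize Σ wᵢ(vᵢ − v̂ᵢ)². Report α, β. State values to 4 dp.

α = 0.9596, β = 0.7447

Forming MᵀWM = [[660, 60]; [60, 14]] and MᵀWv = [678, 68]ᵀ gives MᵀWM·[α, β]ᵀ = MᵀWv.
Determinant 660·14 − 60² = 5640.
α = (678·14 − 60·68)/5640 = 451/470; β = (660·68 − 60·678)/5640 = 35/47.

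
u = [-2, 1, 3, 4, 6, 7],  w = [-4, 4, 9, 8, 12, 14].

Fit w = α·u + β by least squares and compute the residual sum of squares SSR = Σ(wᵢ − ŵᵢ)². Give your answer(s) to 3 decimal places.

Sums needed: Σu·u = 115, Σu = 19, Σ1 = 6.
Moment sums: Σu·w = 241, Σw = 43.
Normal equations: [[115, 19]; [19, 6]]·[α, β]ᵀ = [241, 43]ᵀ.
det = 115·6 − 19² = 329.
α = (241·6 − 19·43)/329 = 629/329; β = (115·43 − 19·241)/329 = 366/329.
Residuals: -424/329, 321/329, 708/329, -250/329, -192/329, -163/329; SSR = 2766/329.

SSR = 8.407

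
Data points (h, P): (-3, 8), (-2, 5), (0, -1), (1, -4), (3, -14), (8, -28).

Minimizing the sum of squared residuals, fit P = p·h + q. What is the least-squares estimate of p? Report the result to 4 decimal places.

Forming MᵀM = [[87, 7]; [7, 6]] and MᵀP = [-304, -34]ᵀ gives MᵀM·[p, q]ᵀ = MᵀP.
det = 87·6 − 7² = 473.
p = ((-304)·6 − 7·(-34))/473 = -1586/473; q = (87·(-34) − 7·(-304))/473 = -830/473.

p = -3.3531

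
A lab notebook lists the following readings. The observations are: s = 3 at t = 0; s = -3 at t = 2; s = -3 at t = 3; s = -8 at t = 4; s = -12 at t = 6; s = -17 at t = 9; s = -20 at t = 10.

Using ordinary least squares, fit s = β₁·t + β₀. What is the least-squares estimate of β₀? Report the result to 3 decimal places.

β₀ = 2.276

Compute the Gram sums: Σt·t = 246, Σt = 34, Σ1 = 7.
Right-hand side: Σt·s = -472, Σs = -60.
Determinant 246·7 − 34² = 566.
β₁ = ((-472)·7 − 34·(-60))/566 = -632/283; β₀ = (246·(-60) − 34·(-472))/566 = 644/283.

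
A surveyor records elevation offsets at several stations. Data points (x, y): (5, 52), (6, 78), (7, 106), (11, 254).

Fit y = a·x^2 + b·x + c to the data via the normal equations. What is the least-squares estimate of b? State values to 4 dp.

The normal system AᵀA·[a, b, c]ᵀ = Aᵀy is [[18963, 2015, 231]; [2015, 231, 29]; [231, 29, 4]]·[a, b, c]ᵀ = [40036, 4264, 490]ᵀ.
Inverting the 3×3 Gram matrix, [a, b, c]ᵀ = [743/451, 3281/451, -11448/451]ᵀ.

b = 7.2749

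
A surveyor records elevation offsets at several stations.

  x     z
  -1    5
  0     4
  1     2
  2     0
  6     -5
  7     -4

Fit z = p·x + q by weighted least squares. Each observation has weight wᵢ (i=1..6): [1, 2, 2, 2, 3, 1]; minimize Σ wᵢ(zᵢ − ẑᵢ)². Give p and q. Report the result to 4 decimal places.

Sums needed: Σwᵢ·x·x = 168, Σwᵢ·x = 30, Σwᵢ·1 = 11.
Right-hand side: Σwᵢ·x·z = -119, Σwᵢ·z = -2.
Δ = 168·11 − 30² = 948.
p = ((-119)·11 − 30·(-2))/948 = -1249/948; q = (168·(-2) − 30·(-119))/948 = 539/158.

p = -1.3175, q = 3.4114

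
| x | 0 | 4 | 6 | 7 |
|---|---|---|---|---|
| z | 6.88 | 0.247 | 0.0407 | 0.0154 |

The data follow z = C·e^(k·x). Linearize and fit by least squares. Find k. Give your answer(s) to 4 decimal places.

k = -0.8670

Linearized form: ln z = k·x + ln C. From the 4 transformed points,
Σx = 17.0000, Σ(x)² = 101.0000, Σln z = -6.8447, Σx·ln z = -54.0163.
Equations: 101.0000·k + 17.0000·ln C = -54.0163;  17.0000·k + 4·ln C = -6.8447.
Δ = 101.0000·4 − (17.0000)² = 115.0000; k = (-54.0163·4 − 17.0000·-6.8447)/115.0000 = -0.86701, ln C = (101.0000·-6.8447 − 17.0000·-54.0163)/115.0000 = 1.97363.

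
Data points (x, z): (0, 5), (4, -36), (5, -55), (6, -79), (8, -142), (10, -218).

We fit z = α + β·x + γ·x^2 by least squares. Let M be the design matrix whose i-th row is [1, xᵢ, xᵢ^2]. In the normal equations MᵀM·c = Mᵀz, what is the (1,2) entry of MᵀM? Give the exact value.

33

Row 1 ↔ basis 1, column 2 ↔ basis x, so (MᵀM)_{1,2} = Σᵢ x = (1)·(0) + (1)·(4) + (1)·(5) + (1)·(6) + (1)·(8) + (1)·(10) = 33.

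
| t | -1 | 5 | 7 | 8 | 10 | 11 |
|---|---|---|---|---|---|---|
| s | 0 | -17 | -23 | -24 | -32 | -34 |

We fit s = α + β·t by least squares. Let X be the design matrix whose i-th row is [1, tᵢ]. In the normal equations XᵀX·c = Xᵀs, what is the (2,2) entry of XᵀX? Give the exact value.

360

Row 2 ↔ basis t, column 2 ↔ basis t, so (XᵀX)_{2,2} = Σᵢ (t)·(t) = (-1)·(-1) + (5)·(5) + (7)·(7) + (8)·(8) + (10)·(10) + (11)·(11) = 360.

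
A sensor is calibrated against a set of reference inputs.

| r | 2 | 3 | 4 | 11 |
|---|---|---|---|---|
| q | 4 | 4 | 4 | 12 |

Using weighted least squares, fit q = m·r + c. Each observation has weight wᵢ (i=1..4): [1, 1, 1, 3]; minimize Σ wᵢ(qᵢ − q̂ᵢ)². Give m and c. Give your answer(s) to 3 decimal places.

m = 0.980, c = 1.143

Normal-equation sums: Σwᵢ·r·r = 392, Σwᵢ·r = 42, Σwᵢ·1 = 6.
Right-hand side: Σwᵢ·r·q = 432, Σwᵢ·q = 48.
Normal equations: [[392, 42]; [42, 6]]·[m, c]ᵀ = [432, 48]ᵀ.
Eliminating c: 6·(row 1) − 42·(row 2) gives 588·m = 6·432 − 42·48 = 576, so m = 48/49.
Then c = (48 − 42·(48/49))/6 = 8/7.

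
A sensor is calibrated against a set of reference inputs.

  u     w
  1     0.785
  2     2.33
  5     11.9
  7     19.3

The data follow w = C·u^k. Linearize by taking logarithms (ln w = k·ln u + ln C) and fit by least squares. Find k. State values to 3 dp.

Linearized form: ln w = k·ln u + ln C. From the 4 transformed points,
Σln u = 4.2485, Σ(ln u)² = 6.8573, Σln w = 6.0404, Σln u·ln w = 10.3322.
Normal system: [[6.8573, 4.2485]; [4.2485, 4]]·[k, ln C]ᵀ = [10.3322, 6.0404]ᵀ.
Slope k = (n·Σln u·ln w − Σln u·Σln w)/(n·Σ(ln u)² − (Σln u)²) = (4·10.3322 − 4.2485·6.0404)/9.3795 = 1.67025; ln C = (Σln w − k·Σln u)/n = -0.26391.

k = 1.670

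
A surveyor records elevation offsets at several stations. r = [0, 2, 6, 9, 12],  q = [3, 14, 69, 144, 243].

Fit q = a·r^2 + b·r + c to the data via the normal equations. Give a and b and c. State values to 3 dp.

The normal system MᵀM·[a, b, c]ᵀ = Mᵀq is [[28609, 2681, 265]; [2681, 265, 29]; [265, 29, 5]]·[a, b, c]ᵀ = [49196, 4654, 473]ᵀ.
Row-reducing yields a = 1891/1276, b = 2837/1276, c = 1008/319.

a = 1.482, b = 2.223, c = 3.160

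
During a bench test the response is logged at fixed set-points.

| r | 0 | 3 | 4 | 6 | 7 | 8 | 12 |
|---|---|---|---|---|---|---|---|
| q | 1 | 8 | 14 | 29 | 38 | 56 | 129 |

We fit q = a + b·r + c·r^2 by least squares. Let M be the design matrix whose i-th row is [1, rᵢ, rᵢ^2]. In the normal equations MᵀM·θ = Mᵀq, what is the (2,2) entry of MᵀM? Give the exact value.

Row 2 ↔ basis r, column 2 ↔ basis r, so (MᵀM)_{2,2} = Σᵢ (r)·(r) = (0)·(0) + (3)·(3) + (4)·(4) + (6)·(6) + (7)·(7) + (8)·(8) + (12)·(12) = 318.

318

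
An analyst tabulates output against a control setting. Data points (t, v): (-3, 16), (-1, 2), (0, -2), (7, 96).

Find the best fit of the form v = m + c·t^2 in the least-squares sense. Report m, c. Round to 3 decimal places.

From the data, Σ1 = 4, Σt^2 = 59, Σt^2·t^2 = 2483.
Right-hand side: Σv = 112, Σt^2·v = 4850.
XᵀX·[m, c]ᵀ = Xᵀv becomes [[4, 59]; [59, 2483]]·[m, c]ᵀ = [112, 4850]ᵀ.
det = 4·2483 − 59² = 6451.
m = (112·2483 − 59·4850)/6451 = -8054/6451; c = (4·4850 − 59·112)/6451 = 12792/6451.

m = -1.248, c = 1.983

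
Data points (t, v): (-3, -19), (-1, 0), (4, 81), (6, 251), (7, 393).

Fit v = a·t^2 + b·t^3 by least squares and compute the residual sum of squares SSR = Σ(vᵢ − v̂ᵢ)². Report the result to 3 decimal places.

Forming XᵀX = [[4035, 25363]; [25363, 169131]] and Xᵀv = [29418, 194712]ᵀ gives XᵀX·[a, b]ᵀ = Xᵀv.
Eliminating b: 169131·(row 1) − 25363·(row 2) gives 39161816·a = 169131·29418 − 25363·194712 = 37015302, so a = 18507651/19580908.
Then b = (194712 − 25363·(18507651/19580908))/169131 = 19767093/19580908.
Residuals: -1223650/4895227, 629721/9790454, 6209295/4895227, -5289904/4895227, 4154523/9790454; SSR = 29600221/9790454.

SSR = 3.023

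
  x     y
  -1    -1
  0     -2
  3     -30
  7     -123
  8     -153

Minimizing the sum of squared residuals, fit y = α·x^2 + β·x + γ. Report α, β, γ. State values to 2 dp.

α = -1.92, β = -3.61, γ = -2.32

From the data, Σx^2·x^2 = 6579, Σx^2·x = 881, Σx^2 = 123, Σx·x = 123, Σx = 17, Σ1 = 5.
For Aᵀy: Σx^2·y = -16090, Σx·y = -2174, Σy = -309.
So AᵀA·[α, β, γ]ᵀ = Aᵀy: [[6579, 881, 123]; [881, 123, 17]; [123, 17, 5]]·[α, β, γ]ᵀ = [-16090, -2174, -309]ᵀ.
Solving the 3×3 system (Gaussian elimination) gives α = -20967/10928, β = -39463/10928, γ = -6347/2732.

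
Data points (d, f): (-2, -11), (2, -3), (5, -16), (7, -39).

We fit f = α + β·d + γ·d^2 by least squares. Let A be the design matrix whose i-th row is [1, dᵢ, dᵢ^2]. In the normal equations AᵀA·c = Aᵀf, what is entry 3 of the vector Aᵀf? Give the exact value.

Entry 3 ↔ basis d^2, so (Aᵀf)_{3} = Σᵢ (d^2)·fᵢ = (4)·(-11) + (4)·(-3) + (25)·(-16) + (49)·(-39) = -2367.

-2367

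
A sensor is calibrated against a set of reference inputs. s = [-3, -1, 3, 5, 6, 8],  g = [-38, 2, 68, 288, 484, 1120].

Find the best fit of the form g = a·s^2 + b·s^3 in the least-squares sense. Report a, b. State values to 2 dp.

a = 1.58, b = 1.99

The normal system XᵀX·[a, b]ᵀ = Xᵀg is [[6180, 43668]; [43668, 325884]]·[a, b]ᵀ = [96576, 716844]ᵀ.
Determinant 6180·325884 − 43668² = 107068896.
a = (96576·325884 − 43668·716844)/107068896 = 106963/67594; b = (6180·716844 − 43668·96576)/107068896 = 134353/67594.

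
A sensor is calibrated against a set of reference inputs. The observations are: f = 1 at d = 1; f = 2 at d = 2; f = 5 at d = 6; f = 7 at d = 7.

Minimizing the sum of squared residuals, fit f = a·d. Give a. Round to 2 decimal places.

From the data, Σd·d = 90.
Moment sums: Σd·f = 84.
a = 84/90 = 0.933333.

a = 0.93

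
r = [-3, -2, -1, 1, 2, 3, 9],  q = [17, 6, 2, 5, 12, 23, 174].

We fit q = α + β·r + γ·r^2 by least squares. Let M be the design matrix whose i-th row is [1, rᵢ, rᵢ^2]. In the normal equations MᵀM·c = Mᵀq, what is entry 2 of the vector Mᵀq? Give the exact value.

Entry 2 ↔ basis r, so (Mᵀq)_{2} = Σᵢ (r)·qᵢ = (-3)·(17) + (-2)·(6) + (-1)·(2) + (1)·(5) + (2)·(12) + (3)·(23) + (9)·(174) = 1599.

1599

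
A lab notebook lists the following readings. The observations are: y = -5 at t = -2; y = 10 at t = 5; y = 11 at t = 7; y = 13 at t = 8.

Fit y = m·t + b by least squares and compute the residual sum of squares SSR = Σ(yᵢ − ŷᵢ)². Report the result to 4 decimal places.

The normal system MᵀM·[m, b]ᵀ = Mᵀy is [[142, 18]; [18, 4]]·[m, b]ᵀ = [241, 29]ᵀ.
Determinant 142·4 − 18² = 244.
m = (241·4 − 18·29)/244 = 221/122; b = (142·29 − 18·241)/244 = -55/61.
Residuals: -29/61, 225/122, -95/122, -36/61; SSR = 559/122.

SSR = 4.5820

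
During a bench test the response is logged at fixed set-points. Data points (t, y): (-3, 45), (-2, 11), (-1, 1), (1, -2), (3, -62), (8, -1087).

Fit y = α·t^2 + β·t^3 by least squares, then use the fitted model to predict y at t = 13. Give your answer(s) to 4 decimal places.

With design matrix X, XᵀX = [[4276, 32736]; [32736, 263668]] and Xᵀy = [-69678, -559524]ᵀ.
Δ = 4276·263668 − 32736² = 55798672.
α = ((-69678)·263668 − 32736·(-559524))/55798672 = -6910155/6974834; β = (4276·(-559524) − 32736·(-69678))/55798672 = -6971601/3487417.
At t = 13: ŷ = (-6910155/6974834)·(169) + (-6971601/3487417)·(2197) = -31801030989/6974834.

ŷ = -4559.3961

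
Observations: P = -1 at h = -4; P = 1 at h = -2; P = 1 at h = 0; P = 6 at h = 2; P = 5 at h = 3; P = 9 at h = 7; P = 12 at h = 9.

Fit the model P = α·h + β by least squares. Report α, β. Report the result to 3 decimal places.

Entries of MᵀM: Σh·h = 163, Σh = 15, Σ1 = 7.
Moment sums: Σh·P = 200, ΣP = 33.
det = 163·7 − 15² = 916.
α = (200·7 − 15·33)/916 = 905/916; β = (163·33 − 15·200)/916 = 2379/916.

α = 0.988, β = 2.597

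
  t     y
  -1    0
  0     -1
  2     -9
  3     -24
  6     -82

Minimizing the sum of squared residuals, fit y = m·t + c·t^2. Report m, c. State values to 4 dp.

With design matrix M, MᵀM = [[50, 250]; [250, 1394]] and Mᵀy = [-582, -3204]ᵀ.
det = 50·1394 − 250² = 7200.
m = ((-582)·1394 − 250·(-3204))/7200 = -859/600; c = (50·(-3204) − 250·(-582))/7200 = -49/24.

m = -1.4317, c = -2.0417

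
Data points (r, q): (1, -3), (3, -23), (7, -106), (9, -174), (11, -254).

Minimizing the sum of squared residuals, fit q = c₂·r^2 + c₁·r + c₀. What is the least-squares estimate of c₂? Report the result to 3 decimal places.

c₂ = -1.947

Compute the Gram sums: Σr^2·r^2 = 23685, Σr^2·r = 2431, Σr^2 = 261, Σr·r = 261, Σr = 31, Σ1 = 5.
And Σr^2·q = -50232, Σr·q = -5174, Σq = -560.
So XᵀX·[c₂, c₁, c₀]ᵀ = Xᵀq: [[23685, 2431, 261]; [2431, 261, 31]; [261, 31, 5]]·[c₂, c₁, c₀]ᵀ = [-50232, -5174, -560]ᵀ.
Inverting the 3×3 Gram matrix, [c₂, c₁, c₀]ᵀ = [-2399/1232, -267/154, 487/1232]ᵀ.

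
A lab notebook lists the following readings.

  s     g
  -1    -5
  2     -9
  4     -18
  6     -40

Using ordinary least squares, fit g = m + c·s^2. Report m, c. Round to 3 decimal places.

Sums needed: Σ1 = 4, Σs^2 = 57, Σs^2·s^2 = 1569.
Moment sums: Σg = -72, Σs^2·g = -1769.
Normal equations: [[4, 57]; [57, 1569]]·[m, c]ᵀ = [-72, -1769]ᵀ.
Δ = 4·1569 − 57² = 3027.
m = ((-72)·1569 − 57·(-1769))/3027 = -4045/1009; c = (4·(-1769) − 57·(-72))/3027 = -2972/3027.

m = -4.009, c = -0.982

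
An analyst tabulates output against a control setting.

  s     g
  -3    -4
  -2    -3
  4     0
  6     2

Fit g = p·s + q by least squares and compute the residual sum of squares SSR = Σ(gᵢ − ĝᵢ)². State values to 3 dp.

SSR = 0.383

The normal system XᵀX·[p, q]ᵀ = Xᵀg is [[65, 5]; [5, 4]]·[p, q]ᵀ = [30, -5]ᵀ.
det = 65·4 − 5² = 235.
p = (30·4 − 5·(-5))/235 = 29/47; q = (65·(-5) − 5·30)/235 = -95/47.
Residuals: -6/47, 12/47, -21/47, 15/47; SSR = 18/47.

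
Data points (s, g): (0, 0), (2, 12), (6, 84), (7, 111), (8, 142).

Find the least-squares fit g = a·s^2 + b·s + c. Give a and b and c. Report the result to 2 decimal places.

Entries of MᵀM: Σs^2·s^2 = 7809, Σs^2·s = 1079, Σs^2 = 153, Σs·s = 153, Σs = 23, Σ1 = 5.
And Σs^2·g = 17599, Σs·g = 2441, Σg = 349.
Normal equations: [[7809, 1079, 153]; [1079, 153, 23]; [153, 23, 5]]·[a, b, c]ᵀ = [17599, 2441, 349]ᵀ.
Row-reducing yields a = 2045/1067, b = 5267/2134, c = -39/194.

a = 1.92, b = 2.47, c = -0.20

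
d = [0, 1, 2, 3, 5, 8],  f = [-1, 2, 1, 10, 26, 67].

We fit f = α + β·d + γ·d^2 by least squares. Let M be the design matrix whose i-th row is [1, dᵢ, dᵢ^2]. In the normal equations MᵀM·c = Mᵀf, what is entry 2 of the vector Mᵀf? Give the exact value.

Entry 2 ↔ basis d, so (Mᵀf)_{2} = Σᵢ (d)·fᵢ = (0)·(-1) + (1)·(2) + (2)·(1) + (3)·(10) + (5)·(26) + (8)·(67) = 700.

700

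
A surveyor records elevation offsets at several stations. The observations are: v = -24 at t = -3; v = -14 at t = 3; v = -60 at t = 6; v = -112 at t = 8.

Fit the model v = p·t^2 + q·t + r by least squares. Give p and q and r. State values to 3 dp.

Forming MᵀM = [[5554, 728, 118]; [728, 118, 14]; [118, 14, 4]] and Mᵀv = [-9670, -1226, -210]ᵀ gives MᵀM·[p, q, r]ᵀ = Mᵀv.
Inverting the 3×3 Gram matrix, [p, q, r]ᵀ = [-14185/7302, 12797/7302, -3229/2434]ᵀ.

p = -1.943, q = 1.753, r = -1.327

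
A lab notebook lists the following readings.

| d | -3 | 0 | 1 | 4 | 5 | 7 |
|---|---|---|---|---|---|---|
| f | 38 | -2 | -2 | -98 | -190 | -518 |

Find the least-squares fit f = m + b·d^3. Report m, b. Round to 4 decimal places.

Sums needed: Σ1 = 6, Σd^3 = 506, Σd^3·d^3 = 138100.
And Σf = -772, Σd^3·f = -208724.
AᵀA·[m, b]ᵀ = Aᵀf becomes [[6, 506]; [506, 138100]]·[m, b]ᵀ = [-772, -208724]ᵀ.
Eliminating b: 138100·(row 1) − 506·(row 2) gives 572564·m = 138100·(-772) − 506·(-208724) = -998856, so m = -249714/143141.
Then b = ((-208724) − 506·(-249714/143141))/138100 = -215428/143141.

m = -1.7445, b = -1.5050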